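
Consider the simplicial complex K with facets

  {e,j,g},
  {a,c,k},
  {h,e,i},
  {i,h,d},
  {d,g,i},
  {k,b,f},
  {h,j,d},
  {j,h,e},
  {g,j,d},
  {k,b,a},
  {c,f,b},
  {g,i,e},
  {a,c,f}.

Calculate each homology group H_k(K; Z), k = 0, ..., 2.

H_0 = Z^2,  H_1 = Z,  H_2 = Z.

K has 11 vertices, 22 edges, 13 triangles.
rank ∂_0 = 0, rank ∂_1 = 9 ⇒ b_0 = 11 − 0 − 9 = 2; all invariant factors of ∂_1 are 1 so no torsion. So H_0 = Z^2.
rank ∂_1 = 9, rank ∂_2 = 12 ⇒ b_1 = 22 − 9 − 12 = 1; all invariant factors of ∂_2 are 1 so no torsion. So H_1 = Z.
rank ∂_2 = 12, rank ∂_3 = 0 ⇒ b_2 = 13 − 12 − 0 = 1. So H_2 = Z.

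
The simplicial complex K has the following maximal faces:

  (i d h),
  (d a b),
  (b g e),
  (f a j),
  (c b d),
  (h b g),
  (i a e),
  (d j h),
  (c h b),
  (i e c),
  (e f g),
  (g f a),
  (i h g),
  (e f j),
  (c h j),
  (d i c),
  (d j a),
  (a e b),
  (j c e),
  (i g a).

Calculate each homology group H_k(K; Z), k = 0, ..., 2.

Order the vertices as a < b < c < d < e < f < g < h < i < j. Listing each simplex with vertices in this order, K has dimension 2 with simplices:

  0-simplices (10): a, b, c, d, e, f, g, h, i, j
  1-simplices (30): ab, ad, ae, af, ag, ai, aj, bc, bd, be, bg, bh, cd, ce, ch, ci, cj, dh, di, dj, ef, eg, ei, ej, fg, fj, gh, gi, hi, hj
  2-simplices (20): abd, abe, adj, aei, afg, afj, agi, bcd, bch, beg, bgh, cdi, cei, cej, chj, dhi, dhj, efg, efj, ghi

giving chain groups C_0 ≅ Z^10, C_1 ≅ Z^30, C_2 ≅ Z^20.

Boundary ∂_1: C_1 → C_0 sends each edge [p,q] (with p < q) to q − p.
As a 10×30 matrix over Z this has rank 9, with invariant factors (1,1,1,1,1,1,1,1,1).

The boundary map ∂_2: C_2 → C_1 sends each 2-simplex [p,q,r] to [q,r] − [p,r] + [p,q]. For instance
  ∂efj = fj − ej + ef,
  ∂afj = fj − aj + af.
The resulting 30×20 matrix has rank 20, and its Smith normal form has invariant factors (1,1,1,1,1,1,1,1,1,1,1,1,1,1,1,1,1,1,1,2).

Now H_k = ker ∂_k / im ∂_{k+1}, so:

  H_0: rank C_0 − rank ∂_1 = 10 − 9 = 1, and the invariant factors of ∂_1 are all 1, so H_0 = Z.
  H_1: rank ker ∂_1 − rank ∂_2 = (30 − 9) − 20 = 1, and ∂_2 has invariant factor 2 > 1, so H_1 = Z ⊕ Z_2.
  H_2: rank ker ∂_2 − rank ∂_3 = (20 − 20) − 0 = 0, and there is no ∂_3, so H_2 = 0.

H_0 ≅ Z,  H_1 ≅ Z ⊕ Z_2,  H_2 = 0.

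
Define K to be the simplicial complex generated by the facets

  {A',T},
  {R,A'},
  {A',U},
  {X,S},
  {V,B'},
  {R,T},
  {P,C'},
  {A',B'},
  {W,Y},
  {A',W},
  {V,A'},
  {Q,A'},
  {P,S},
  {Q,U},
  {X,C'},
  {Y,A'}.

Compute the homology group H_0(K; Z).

H_0 ≅ Z^2.

Fix the vertex order P < Q < R < S < T < U < V < W < X < Y < A' < B' < C' and write every simplex with vertices in increasing order. Then dim K = 1 and the simplices of K are:

  0-simplices (13): [P], [Q], [R], [S], [T], [U], [V], [W], [X], [Y], [A'], [B'], [C']
  1-simplices (16): [P,S], [P,C'], [Q,U], [Q,A'], [R,T], [R,A'], [S,X], [T,A'], [U,A'], [V,A'], [V,B'], [W,Y], [W,A'], [X,C'], [Y,A'], [A',B']

so the chain groups are C_0 ≅ Z^13, C_1 ≅ Z^16.

∂_1: C_1 → C_0 sends each edge [p,q] (with p < q) to q − p. For instance
  ∂[P,S] = [S] − [P].
This gives a 13×16 integer matrix of rank 11; reducing to Smith normal form yields diagonal entries (1,1,1,1,1,1,1,1,1,1,1).

From H_k ≅ ker(∂_k) / im(∂_{k+1}) we obtain:

  H_0: rank C_0 − rank ∂_1 = 13 − 11 = 2, and the invariant factors of ∂_1 are all 1, so H_0 ≅ Z^2.

(K is a triangulation of the disjoint union of a wedge of 4 circles and the circle S^1.)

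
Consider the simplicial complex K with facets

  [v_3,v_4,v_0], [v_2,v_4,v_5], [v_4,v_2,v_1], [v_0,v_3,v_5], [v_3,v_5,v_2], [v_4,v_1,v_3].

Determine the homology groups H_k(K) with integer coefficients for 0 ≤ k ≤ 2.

Fix the vertex order v_0 < v_1 < v_2 < v_3 < v_4 < v_5 and write every simplex with vertices in increasing order. Then dim K = 2 and the simplices of K are:

  0-simplices (6): [v_0], [v_1], [v_2], [v_3], [v_4], [v_5]
  1-simplices (12): [v_0,v_3], [v_0,v_4], [v_0,v_5], [v_1,v_2], [v_1,v_3], [v_1,v_4], [v_2,v_3], [v_2,v_4], [v_2,v_5], [v_3,v_4], [v_3,v_5], [v_4,v_5]
  2-simplices (6): [v_0,v_3,v_4], [v_0,v_3,v_5], [v_1,v_2,v_4], [v_1,v_3,v_4], [v_2,v_3,v_5], [v_2,v_4,v_5]

Hence C_0 ≅ Z^6, C_1 ≅ Z^12, C_2 ≅ Z^6.

Boundary ∂_1: C_1 → C_0 maps an edge to its endpoints' difference, ∂[p,q] = q − p. For instance
  ∂[v_1,v_4] = [v_4] − [v_1].
This gives a 6×12 integer matrix of rank 5; reducing to Smith normal form yields diagonal entries (1,1,1,1,1).

∂_2: C_2 → C_1 acts by ∂[p,q,r] = [q,r] − [p,r] + [p,q]. For instance
  ∂[v_0,v_3,v_5] = [v_3,v_5] − [v_0,v_5] + [v_0,v_3],
  ∂[v_2,v_4,v_5] = [v_4,v_5] − [v_2,v_5] + [v_2,v_4].
The resulting 12×6 matrix has rank 6, and its Smith normal form has invariant factors (1,1,1,1,1,1).

Computing H_k = (kernel of ∂_k) / (image of ∂_{k+1}):

  H_0: rank C_0 − rank ∂_1 = 6 − 5 = 1, and the invariant factors of ∂_1 are all 1, so H_0 = Z.
  H_1: rank ker ∂_1 − rank ∂_2 = (12 − 5) − 6 = 1, and the invariant factors of ∂_2 are all 1, so H_1 = Z.
  H_2: rank ker ∂_2 − rank ∂_3 = (6 − 6) − 0 = 0, and there is no ∂_3, so H_2 = 0.

(K is a triangulation of the cylinder S^1 x I.)

H_0 ≅ Z,  H_1 ≅ Z,  H_2 = 0.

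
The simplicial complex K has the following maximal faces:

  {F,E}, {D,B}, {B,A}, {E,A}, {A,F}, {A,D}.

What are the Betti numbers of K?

b_0 = 1, b_1 = 2.

K has 5 vertices, 6 edges.
rank ∂_0 = 0, rank ∂_1 = 4 ⇒ b_0 = 5 − 0 − 4 = 1; all invariant factors of ∂_1 are 1 so no torsion. So H_0 ≅ Z.
rank ∂_1 = 4, rank ∂_2 = 0 ⇒ b_1 = 6 − 4 − 0 = 2. So H_1 ≅ Z^2.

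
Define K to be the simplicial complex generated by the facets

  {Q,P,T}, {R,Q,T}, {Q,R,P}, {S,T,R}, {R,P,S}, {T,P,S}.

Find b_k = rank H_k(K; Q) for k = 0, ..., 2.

b_0 = 1, b_1 = 0, b_2 = 1.

Take the total order P < Q < R < S < T on the vertex set. Then K (dimension 2) consists of the simplices:

  0-simplices (5): P, Q, R, S, T
  1-simplices (9): PQ, PR, PS, PT, QR, QT, RS, RT, ST
  2-simplices (6): PQR, PQT, PRS, PST, QRT, RST

giving chain groups C_0 ≅ Z^5, C_1 ≅ Z^9, C_2 ≅ Z^6.

The boundary map ∂_1: C_1 → C_0 is given by ∂[p,q] = [q] − [p]. For instance
  ∂PQ = Q − P.
The 5×9 boundary matrix has rank 4 and Smith normal form diag(1,1,1,1).

∂_2: C_2 → C_1 acts by ∂[p,q,r] = [q,r] − [p,r] + [p,q]. For instance
  ∂QRT = RT − QT + QR,
  ∂PQT = QT − PT + PQ.
This gives a 9×6 integer matrix of rank 5; reducing to Smith normal form yields diagonal entries (1,1,1,1,1).

Computing H_k = (kernel of ∂_k) / (image of ∂_{k+1}):

  H_0: rank C_0 − rank ∂_1 = 5 − 4 = 1, and the invariant factors of ∂_1 are all 1, so H_0 ≅ Z.
  H_1: rank ker ∂_1 − rank ∂_2 = (9 − 4) − 5 = 0, and the invariant factors of ∂_2 are all 1, so H_1 ≅ 0.
  H_2: rank ker ∂_2 − rank ∂_3 = (6 − 5) − 0 = 1, and there is no ∂_3, so H_2 ≅ Z.

(K is a triangulation of the 2-sphere S^2.)

Hence the Betti numbers are b_0 = 1, b_1 = 0, b_2 = 1.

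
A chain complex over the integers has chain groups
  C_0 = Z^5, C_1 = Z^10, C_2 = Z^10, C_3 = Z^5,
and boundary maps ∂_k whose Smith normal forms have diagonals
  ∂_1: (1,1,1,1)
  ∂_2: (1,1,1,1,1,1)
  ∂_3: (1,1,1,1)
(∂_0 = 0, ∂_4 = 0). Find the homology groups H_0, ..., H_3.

H_0 = Z,  H_1 = 0,  H_2 = 0,  H_3 = Z.

H_0: b_0 = 5 − 0 − 4 = 1; torsion from ∂_1 factors > 1: none. So H_0 = Z.
H_1: b_1 = 10 − 4 − 6 = 0; torsion from ∂_2 factors > 1: none. So H_1 = 0.
H_2: b_2 = 10 − 6 − 4 = 0; torsion from ∂_3 factors > 1: none. So H_2 = 0.
H_3: b_3 = 5 − 4 − 0 = 1; torsion from ∂_4 factors > 1: none. So H_3 = Z.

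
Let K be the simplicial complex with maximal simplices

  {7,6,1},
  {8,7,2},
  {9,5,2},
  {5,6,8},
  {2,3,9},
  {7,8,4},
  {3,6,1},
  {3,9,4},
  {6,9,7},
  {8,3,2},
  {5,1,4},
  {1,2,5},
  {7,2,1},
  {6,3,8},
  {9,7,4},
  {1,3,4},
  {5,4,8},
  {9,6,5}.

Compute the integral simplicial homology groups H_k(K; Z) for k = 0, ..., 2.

Take the total order 1 < 2 < 3 < 4 < 5 < 6 < 7 < 8 < 9 on the vertex set. Then K (dimension 2) consists of the simplices:

  0-simplices (9): [1], [2], [3], [4], [5], [6], [7], [8], [9]
  1-simplices (27): (27 of them)
  2-simplices (18): [1,2,5], [1,2,7], [1,3,4], [1,3,6], [1,4,5], [1,6,7], [2,3,8], [2,3,9], [2,5,9], [2,7,8], [3,4,9], [3,6,8], [4,5,8], [4,7,8], [4,7,9], [5,6,8], [5,6,9], [6,7,9]

giving chain groups C_0 ≅ Z^9, C_1 ≅ Z^27, C_2 ≅ Z^18.

∂_1: C_1 → C_0 sends each edge [p,q] (with p < q) to q − p. For instance
  ∂[1,5] = [5] − [1].
The 9×27 boundary matrix has rank 8 and Smith normal form diag(1,1,1,1,1,1,1,1).

Boundary ∂_2: C_2 → C_1 sends each 2-simplex [p,q,r] to [q,r] − [p,r] + [p,q]. For instance
  ∂[3,4,9] = [4,9] − [3,9] + [3,4],
  ∂[5,6,9] = [6,9] − [5,9] + [5,6].
This gives a 27×18 integer matrix of rank 17; reducing to Smith normal form yields diagonal entries (1,1,1,1,1,1,1,1,1,1,1,1,1,1,1,1,1).

From H_k ≅ ker(∂_k) / im(∂_{k+1}) we obtain:

  H_0: rank C_0 − rank ∂_1 = 9 − 8 = 1, and the invariant factors of ∂_1 are all 1, so H_0 = Z.
  H_1: rank ker ∂_1 − rank ∂_2 = (27 − 8) − 17 = 2, and the invariant factors of ∂_2 are all 1, so H_1 = Z^2.
  H_2: rank ker ∂_2 − rank ∂_3 = (18 − 17) − 0 = 1, and there is no ∂_3, so H_2 = Z.

H_0 ≅ Z,  H_1 ≅ Z^2,  H_2 ≅ Z.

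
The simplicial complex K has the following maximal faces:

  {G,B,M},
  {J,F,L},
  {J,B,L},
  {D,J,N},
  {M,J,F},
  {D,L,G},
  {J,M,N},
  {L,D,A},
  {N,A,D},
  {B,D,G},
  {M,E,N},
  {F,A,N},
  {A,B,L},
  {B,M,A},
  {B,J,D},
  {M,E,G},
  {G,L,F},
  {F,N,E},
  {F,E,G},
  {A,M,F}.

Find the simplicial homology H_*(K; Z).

K has 10 vertices, 30 edges, 20 triangles.
rank ∂_0 = 0, rank ∂_1 = 9 ⇒ b_0 = 10 − 0 − 9 = 1; all invariant factors of ∂_1 are 1 so no torsion. So H_0 ≅ Z.
rank ∂_1 = 9, rank ∂_2 = 20 ⇒ b_1 = 30 − 9 − 20 = 1; ∂_2 has invariant factor(s) [2] giving torsion. So H_1 ≅ Z ⊕ Z/2.
rank ∂_2 = 20, rank ∂_3 = 0 ⇒ b_2 = 20 − 20 − 0 = 0. So H_2 ≅ 0.

H_0 ≅ Z,  H_1 ≅ Z ⊕ Z/2,  H_2 = 0.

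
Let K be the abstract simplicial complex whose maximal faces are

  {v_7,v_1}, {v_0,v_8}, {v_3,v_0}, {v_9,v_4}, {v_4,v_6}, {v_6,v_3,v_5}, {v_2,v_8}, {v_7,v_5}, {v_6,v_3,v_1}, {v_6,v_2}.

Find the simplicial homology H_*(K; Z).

H_0 = Z,  H_1 = Z^2,  H_2 = 0.

Order the vertices as v_0 < v_1 < v_2 < v_3 < v_4 < v_5 < v_6 < v_7 < v_8 < v_9. Listing each simplex with vertices in this order, K has dimension 2 with simplices:

  0-simplices (10): [v_0], [v_1], [v_2], [v_3], [v_4], [v_5], [v_6], [v_7], [v_8], [v_9]
  1-simplices (13): [v_0,v_3], [v_0,v_8], [v_1,v_3], [v_1,v_6], [v_1,v_7], [v_2,v_6], [v_2,v_8], [v_3,v_5], [v_3,v_6], [v_4,v_6], [v_4,v_9], [v_5,v_6], [v_5,v_7]
  2-simplices (2): [v_1,v_3,v_6], [v_3,v_5,v_6]

giving chain groups C_0 ≅ Z^10, C_1 ≅ Z^13, C_2 ≅ Z^2.

Boundary ∂_1: C_1 → C_0 maps an edge to its endpoints' difference, ∂[p,q] = q − p.
As a 10×13 matrix over Z this has rank 9, with invariant factors (1,1,1,1,1,1,1,1,1).

The boundary map ∂_2: C_2 → C_1 maps a triangle to the signed sum of its edges. For instance
  ∂[v_1,v_3,v_6] = [v_3,v_6] − [v_1,v_6] + [v_1,v_3],
  ∂[v_3,v_5,v_6] = [v_5,v_6] − [v_3,v_6] + [v_3,v_5].
This gives a 13×2 integer matrix of rank 2; reducing to Smith normal form yields diagonal entries (1,1).

Now H_k = ker ∂_k / im ∂_{k+1}, so:

  H_0: rank C_0 − rank ∂_1 = 10 − 9 = 1, and the invariant factors of ∂_1 are all 1, so H_0 = Z.
  H_1: rank ker ∂_1 − rank ∂_2 = (13 − 9) − 2 = 2, and the invariant factors of ∂_2 are all 1, so H_1 = Z^2.
  H_2: rank ker ∂_2 − rank ∂_3 = (2 − 2) − 0 = 0, and there is no ∂_3, so H_2 = 0.

As a check, the Euler characteristic is 10 − 13 + 2 = -1, which agrees with 1 − 2 + 0 = -1.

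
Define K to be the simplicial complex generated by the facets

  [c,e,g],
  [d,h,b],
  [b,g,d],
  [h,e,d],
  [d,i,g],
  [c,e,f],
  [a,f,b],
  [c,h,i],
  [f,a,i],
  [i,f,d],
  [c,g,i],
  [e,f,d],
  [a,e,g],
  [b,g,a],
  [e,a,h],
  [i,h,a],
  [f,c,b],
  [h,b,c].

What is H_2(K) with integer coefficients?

K has 9 vertices, 27 edges, 18 triangles.
rank ∂_2 = 17, rank ∂_3 = 0 ⇒ b_2 = 18 − 17 − 0 = 1. So H_2 = Z.

H_2 ≅ Z.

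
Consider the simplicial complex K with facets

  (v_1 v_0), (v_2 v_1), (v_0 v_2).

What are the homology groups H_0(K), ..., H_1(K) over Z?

Order the vertices as v_0 < v_1 < v_2. Listing each simplex with vertices in this order, K has dimension 1 with simplices:

  0-simplices (3): [v_0], [v_1], [v_2]
  1-simplices (3): [v_0,v_1], [v_0,v_2], [v_1,v_2]

Hence C_0 ≅ Z^3, C_1 ≅ Z^3.

The boundary map ∂_1: C_1 → C_0 sends each edge [p,q] (with p < q) to q − p.
The resulting 3×3 matrix has rank 2, and its Smith normal form has invariant factors (1,1).

Computing H_k = (kernel of ∂_k) / (image of ∂_{k+1}):

  H_0: rank C_0 − rank ∂_1 = 3 − 2 = 1, and the invariant factors of ∂_1 are all 1, so H_0 ≅ Z.
  H_1: rank ker ∂_1 − rank ∂_2 = (3 − 2) − 0 = 1, and there is no ∂_2, so H_1 ≅ Z.

(K is a triangulation of the circle S^1.)

H_0 = Z,  H_1 = Z.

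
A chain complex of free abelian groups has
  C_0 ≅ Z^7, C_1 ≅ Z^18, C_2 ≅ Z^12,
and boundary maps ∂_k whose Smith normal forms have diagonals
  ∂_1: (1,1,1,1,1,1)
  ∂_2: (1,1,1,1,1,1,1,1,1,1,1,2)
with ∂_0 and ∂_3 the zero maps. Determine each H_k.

H_0: b_0 = 7 − 0 − 6 = 1; torsion from ∂_1 factors > 1: none. So H_0 ≅ Z.
H_1: b_1 = 18 − 6 − 12 = 0; torsion from ∂_2 factors > 1: [2]. So H_1 ≅ Z_2.
H_2: b_2 = 12 − 12 − 0 = 0; torsion from ∂_3 factors > 1: none. So H_2 ≅ 0.

H_0 ≅ Z,  H_1 ≅ Z_2,  H_2 = 0.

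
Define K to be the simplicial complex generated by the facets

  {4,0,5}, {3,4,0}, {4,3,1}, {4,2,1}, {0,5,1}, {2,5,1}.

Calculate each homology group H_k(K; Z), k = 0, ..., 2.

Take the total order 0 < 1 < 2 < 3 < 4 < 5 on the vertex set. Then K (dimension 2) consists of the simplices:

  0-simplices (6): [0], [1], [2], [3], [4], [5]
  1-simplices (12): [0,1], [0,3], [0,4], [0,5], [1,2], [1,3], [1,4], [1,5], [2,4], [2,5], [3,4], [4,5]
  2-simplices (6): [0,1,5], [0,3,4], [0,4,5], [1,2,4], [1,2,5], [1,3,4]

giving chain groups C_0 ≅ Z^6, C_1 ≅ Z^12, C_2 ≅ Z^6.

Boundary ∂_1: C_1 → C_0 is given by ∂[p,q] = [q] − [p].
The resulting 6×12 matrix has rank 5, and its Smith normal form has invariant factors (1,1,1,1,1).

∂_2: C_2 → C_1 maps a triangle to the signed sum of its edges. For instance
  ∂[0,1,5] = [1,5] − [0,5] + [0,1],
  ∂[0,3,4] = [3,4] − [0,4] + [0,3].
The 12×6 boundary matrix has rank 6 and Smith normal form diag(1,1,1,1,1,1).

Reading off H_k = ker ∂_k / im ∂_{k+1}:

  H_0: rank C_0 − rank ∂_1 = 6 − 5 = 1, and the invariant factors of ∂_1 are all 1, so H_0 = Z.
  H_1: rank ker ∂_1 − rank ∂_2 = (12 − 5) − 6 = 1, and the invariant factors of ∂_2 are all 1, so H_1 = Z.
  H_2: rank ker ∂_2 − rank ∂_3 = (6 − 6) − 0 = 0, and there is no ∂_3, so H_2 = 0.

(K is a triangulation of the cylinder S^1 x I.)

H_0 = Z,  H_1 = Z,  H_2 = 0.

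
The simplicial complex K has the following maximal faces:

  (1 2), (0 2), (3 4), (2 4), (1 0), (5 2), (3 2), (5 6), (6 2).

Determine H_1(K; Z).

H_1 ≅ Z^3.

Order the vertices as 0 < 1 < 2 < 3 < 4 < 5 < 6. Listing each simplex with vertices in this order, K has dimension 1 with simplices:

  0-simplices (7): [0], [1], [2], [3], [4], [5], [6]
  1-simplices (9): [0,1], [0,2], [1,2], [2,3], [2,4], [2,5], [2,6], [3,4], [5,6]

giving chain groups C_0 ≅ Z^7, C_1 ≅ Z^9.

∂_1: C_1 → C_0 maps an edge to its endpoints' difference, ∂[p,q] = q − p. For instance
  ∂[2,5] = [5] − [2].
The resulting 7×9 matrix has rank 6, and its Smith normal form has invariant factors (1,1,1,1,1,1).

Now H_k = ker ∂_k / im ∂_{k+1}, so:

  H_1: rank ker ∂_1 − rank ∂_2 = (9 − 6) − 0 = 3, and there is no ∂_2, so H_1 ≅ Z^3.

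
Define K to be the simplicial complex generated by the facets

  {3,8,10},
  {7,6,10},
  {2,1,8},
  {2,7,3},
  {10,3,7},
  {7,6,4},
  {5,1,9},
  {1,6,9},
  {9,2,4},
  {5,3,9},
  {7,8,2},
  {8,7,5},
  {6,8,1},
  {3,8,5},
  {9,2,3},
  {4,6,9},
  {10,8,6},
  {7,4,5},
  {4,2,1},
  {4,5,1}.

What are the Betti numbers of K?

We work with the vertex ordering 1 < 2 < 3 < 4 < 5 < 6 < 7 < 8 < 9 < 10. The simplices of K, each written with vertices in increasing order, are:

  0-simplices (10): [1], [2], [3], [4], [5], [6], [7], [8], [9], [10]
  1-simplices (30): (30 of them)
  2-simplices (20): (20 of them)

Hence C_0 ≅ Z^10, C_1 ≅ Z^30, C_2 ≅ Z^20.

The boundary map ∂_1: C_1 → C_0 maps an edge to its endpoints' difference, ∂[p,q] = q − p. For instance
  ∂[2,4] = [4] − [2].
The resulting 10×30 matrix has rank 9, and its Smith normal form has invariant factors (1,1,1,1,1,1,1,1,1).

The boundary map ∂_2: C_2 → C_1 acts by ∂[p,q,r] = [q,r] − [p,r] + [p,q]. For instance
  ∂[3,7,10] = [7,10] − [3,10] + [3,7],
  ∂[4,6,7] = [6,7] − [4,7] + [4,6].
The resulting 30×20 matrix has rank 20, and its Smith normal form has invariant factors (1,1,1,1,1,1,1,1,1,1,1,1,1,1,1,1,1,1,1,2).

Now H_k = ker ∂_k / im ∂_{k+1}, so:

  H_0: rank C_0 − rank ∂_1 = 10 − 9 = 1, and the invariant factors of ∂_1 are all 1, so H_0 ≅ Z.
  H_1: rank ker ∂_1 − rank ∂_2 = (30 − 9) − 20 = 1, and ∂_2 has invariant factor 2 > 1, so H_1 ≅ Z ⊕ Z/2.
  H_2: rank ker ∂_2 − rank ∂_3 = (20 − 20) − 0 = 0, and there is no ∂_3, so H_2 ≅ 0.

Hence the Betti numbers are b_0 = 1, b_1 = 1, b_2 = 0.

b_0 = 1, b_1 = 1, b_2 = 0.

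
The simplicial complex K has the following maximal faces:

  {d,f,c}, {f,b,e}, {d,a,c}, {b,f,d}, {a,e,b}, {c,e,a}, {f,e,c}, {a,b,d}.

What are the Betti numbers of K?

Order the vertices as a < b < c < d < e < f. Listing each simplex with vertices in this order, K has dimension 2 with simplices:

  0-simplices (6): a, b, c, d, e, f
  1-simplices (12): ab, ac, ad, ae, bd, be, bf, cd, ce, cf, df, ef
  2-simplices (8): abd, abe, acd, ace, bdf, bef, cdf, cef

giving chain groups C_0 ≅ Z^6, C_1 ≅ Z^12, C_2 ≅ Z^8.

Boundary ∂_1: C_1 → C_0 maps an edge to its endpoints' difference, ∂[p,q] = q − p.
As a 6×12 matrix over Z this has rank 5, with invariant factors (1,1,1,1,1).

∂_2: C_2 → C_1 acts by ∂[p,q,r] = [q,r] − [p,r] + [p,q]. For instance
  ∂abe = be − ae + ab,
  ∂cef = ef − cf + ce.
This gives a 12×8 integer matrix of rank 7; reducing to Smith normal form yields diagonal entries (1,1,1,1,1,1,1).

From H_k ≅ ker(∂_k) / im(∂_{k+1}) we obtain:

  H_0: rank C_0 − rank ∂_1 = 6 − 5 = 1, and the invariant factors of ∂_1 are all 1, so H_0 ≅ Z.
  H_1: rank ker ∂_1 − rank ∂_2 = (12 − 5) − 7 = 0, and the invariant factors of ∂_2 are all 1, so H_1 ≅ 0.
  H_2: rank ker ∂_2 − rank ∂_3 = (8 − 7) − 0 = 1, and there is no ∂_3, so H_2 ≅ Z.

As a check, the Euler characteristic is 6 − 12 + 8 = 2, which agrees with 1 − 0 + 1 = 2.

Hence the Betti numbers are b_0 = 1, b_1 = 0, b_2 = 1.

b_0 = 1, b_1 = 0, b_2 = 1.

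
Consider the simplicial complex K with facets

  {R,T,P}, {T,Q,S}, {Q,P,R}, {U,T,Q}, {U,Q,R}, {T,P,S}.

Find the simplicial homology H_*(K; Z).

K has 6 vertices, 12 edges, 6 triangles.
rank ∂_0 = 0, rank ∂_1 = 5 ⇒ b_0 = 6 − 0 − 5 = 1; all invariant factors of ∂_1 are 1 so no torsion. So H_0 ≅ Z.
rank ∂_1 = 5, rank ∂_2 = 6 ⇒ b_1 = 12 − 5 − 6 = 1; all invariant factors of ∂_2 are 1 so no torsion. So H_1 ≅ Z.
rank ∂_2 = 6, rank ∂_3 = 0 ⇒ b_2 = 6 − 6 − 0 = 0. So H_2 ≅ 0.

H_0 = Z,  H_1 = Z,  H_2 = 0.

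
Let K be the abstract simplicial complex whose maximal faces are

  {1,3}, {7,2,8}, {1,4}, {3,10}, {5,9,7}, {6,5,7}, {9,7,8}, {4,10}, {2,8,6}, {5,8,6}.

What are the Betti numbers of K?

Order the vertices as 1 < 2 < 3 < 4 < 5 < 6 < 7 < 8 < 9 < 10. Listing each simplex with vertices in this order, K has dimension 2 with simplices:

  0-simplices (10): [1], [2], [3], [4], [5], [6], [7], [8], [9], [10]
  1-simplices (16): [1,3], [1,4], [2,6], [2,7], [2,8], [3,10], [4,10], [5,6], [5,7], [5,8], [5,9], [6,7], [6,8], [7,8], [7,9], [8,9]
  2-simplices (6): [2,6,8], [2,7,8], [5,6,7], [5,6,8], [5,7,9], [7,8,9]

so the chain groups are C_0 ≅ Z^10, C_1 ≅ Z^16, C_2 ≅ Z^6.

Boundary ∂_1: C_1 → C_0 maps an edge to its endpoints' difference, ∂[p,q] = q − p. For instance
  ∂[5,9] = [9] − [5].
As a 10×16 matrix over Z this has rank 8, with invariant factors (1,1,1,1,1,1,1,1).

∂_2: C_2 → C_1 maps a triangle to the signed sum of its edges. For instance
  ∂[5,7,9] = [7,9] − [5,9] + [5,7],
  ∂[5,6,8] = [6,8] − [5,8] + [5,6].
This gives a 16×6 integer matrix of rank 6; reducing to Smith normal form yields diagonal entries (1,1,1,1,1,1).

Reading off H_k = ker ∂_k / im ∂_{k+1}:

  H_0: rank C_0 − rank ∂_1 = 10 − 8 = 2, and the invariant factors of ∂_1 are all 1, so H_0 ≅ Z^2.
  H_1: rank ker ∂_1 − rank ∂_2 = (16 − 8) − 6 = 2, and the invariant factors of ∂_2 are all 1, so H_1 ≅ Z^2.
  H_2: rank ker ∂_2 − rank ∂_3 = (6 − 6) − 0 = 0, and there is no ∂_3, so H_2 ≅ 0.

(K is a triangulation of the disjoint union of the circle S^1 and the cylinder S^1 x I.)

Hence the Betti numbers are b_0 = 2, b_1 = 2, b_2 = 0.

b_0 = 2, b_1 = 2, b_2 = 0.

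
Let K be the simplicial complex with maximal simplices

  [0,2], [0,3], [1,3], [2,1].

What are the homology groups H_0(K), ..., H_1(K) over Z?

H_0 ≅ Z,  H_1 ≅ Z.

We work with the vertex ordering 0 < 1 < 2 < 3. The simplices of K, each written with vertices in increasing order, are:

  0-simplices (4): [0], [1], [2], [3]
  1-simplices (4): [0,2], [0,3], [1,2], [1,3]

Hence C_0 ≅ Z^4, C_1 ≅ Z^4.

Boundary ∂_1: C_1 → C_0 is given by ∂[p,q] = [q] − [p]. For instance
  ∂[1,3] = [3] − [1].
This gives a 4×4 integer matrix of rank 3; reducing to Smith normal form yields diagonal entries (1,1,1).

Now H_k = ker ∂_k / im ∂_{k+1}, so:

  H_0: rank C_0 − rank ∂_1 = 4 − 3 = 1, and the invariant factors of ∂_1 are all 1, so H_0 = Z.
  H_1: rank ker ∂_1 − rank ∂_2 = (4 − 3) − 0 = 1, and there is no ∂_2, so H_1 = Z.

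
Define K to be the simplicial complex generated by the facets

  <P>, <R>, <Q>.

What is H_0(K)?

H_0 ≅ Z^3.

Order the vertices as P < Q < R. Listing each simplex with vertices in this order, K has dimension 0 with simplices:

  0-simplices (3): P, Q, R

Hence C_0 ≅ Z^3.

Reading off H_k = ker ∂_k / im ∂_{k+1}:

  H_0: rank C_0 − rank ∂_1 = 3 − 0 = 3, and there is no ∂_1, so H_0 ≅ Z^3.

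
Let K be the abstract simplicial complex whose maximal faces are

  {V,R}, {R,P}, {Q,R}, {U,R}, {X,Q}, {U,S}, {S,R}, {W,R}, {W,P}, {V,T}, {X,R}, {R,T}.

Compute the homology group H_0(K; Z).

H_0 = Z.

K has 9 vertices, 12 edges.
rank ∂_0 = 0, rank ∂_1 = 8 ⇒ b_0 = 9 − 0 − 8 = 1; all invariant factors of ∂_1 are 1 so no torsion. So H_0 = Z.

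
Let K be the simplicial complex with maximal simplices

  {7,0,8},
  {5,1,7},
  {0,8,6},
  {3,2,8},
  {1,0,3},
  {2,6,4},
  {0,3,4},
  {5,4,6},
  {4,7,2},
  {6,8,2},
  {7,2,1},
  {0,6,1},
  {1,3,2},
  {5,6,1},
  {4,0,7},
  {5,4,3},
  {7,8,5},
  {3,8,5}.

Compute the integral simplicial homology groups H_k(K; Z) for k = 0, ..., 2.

H_0 ≅ Z,  H_1 ≅ Z^2,  H_2 ≅ Z.

We work with the vertex ordering 0 < 1 < 2 < 3 < 4 < 5 < 6 < 7 < 8. The simplices of K, each written with vertices in increasing order, are:

  0-simplices (9): [0], [1], [2], [3], [4], [5], [6], [7], [8]
  1-simplices (27): (27 of them)
  2-simplices (18): [0,1,3], [0,1,6], [0,3,4], [0,4,7], [0,6,8], [0,7,8], [1,2,3], [1,2,7], [1,5,6], [1,5,7], [2,3,8], [2,4,6], [2,4,7], [2,6,8], [3,4,5], [3,5,8], [4,5,6], [5,7,8]

so the chain groups are C_0 ≅ Z^9, C_1 ≅ Z^27, C_2 ≅ Z^18.

∂_1: C_1 → C_0 is given by ∂[p,q] = [q] − [p]. For instance
  ∂[7,8] = [8] − [7].
The resulting 9×27 matrix has rank 8, and its Smith normal form has invariant factors (1,1,1,1,1,1,1,1).

The boundary map ∂_2: C_2 → C_1 acts by ∂[p,q,r] = [q,r] − [p,r] + [p,q]. For instance
  ∂[1,2,7] = [2,7] − [1,7] + [1,2],
  ∂[2,6,8] = [6,8] − [2,8] + [2,6].
The resulting 27×18 matrix has rank 17, and its Smith normal form has invariant factors (1,1,1,1,1,1,1,1,1,1,1,1,1,1,1,1,1).

Now H_k = ker ∂_k / im ∂_{k+1}, so:

  H_0: rank C_0 − rank ∂_1 = 9 − 8 = 1, and the invariant factors of ∂_1 are all 1, so H_0 = Z.
  H_1: rank ker ∂_1 − rank ∂_2 = (27 − 8) − 17 = 2, and the invariant factors of ∂_2 are all 1, so H_1 = Z^2.
  H_2: rank ker ∂_2 − rank ∂_3 = (18 − 17) − 0 = 1, and there is no ∂_3, so H_2 = Z.

(K is a triangulation of the torus T^2.)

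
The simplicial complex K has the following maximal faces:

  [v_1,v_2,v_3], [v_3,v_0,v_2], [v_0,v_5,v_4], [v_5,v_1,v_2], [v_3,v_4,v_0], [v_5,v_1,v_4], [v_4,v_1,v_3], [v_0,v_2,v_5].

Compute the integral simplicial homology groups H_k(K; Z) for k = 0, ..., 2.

H_0 = Z,  H_1 = 0,  H_2 = Z.

Order the vertices as v_0 < v_1 < v_2 < v_3 < v_4 < v_5. Listing each simplex with vertices in this order, K has dimension 2 with simplices:

  0-simplices (6): [v_0], [v_1], [v_2], [v_3], [v_4], [v_5]
  1-simplices (12): [v_0,v_2], [v_0,v_3], [v_0,v_4], [v_0,v_5], [v_1,v_2], [v_1,v_3], [v_1,v_4], [v_1,v_5], [v_2,v_3], [v_2,v_5], [v_3,v_4], [v_4,v_5]
  2-simplices (8): [v_0,v_2,v_3], [v_0,v_2,v_5], [v_0,v_3,v_4], [v_0,v_4,v_5], [v_1,v_2,v_3], [v_1,v_2,v_5], [v_1,v_3,v_4], [v_1,v_4,v_5]

giving chain groups C_0 ≅ Z^6, C_1 ≅ Z^12, C_2 ≅ Z^8.

Boundary ∂_1: C_1 → C_0 maps an edge to its endpoints' difference, ∂[p,q] = q − p.
As a 6×12 matrix over Z this has rank 5, with invariant factors (1,1,1,1,1).

The boundary map ∂_2: C_2 → C_1 sends each 2-simplex [p,q,r] to [q,r] − [p,r] + [p,q]. For instance
  ∂[v_1,v_2,v_3] = [v_2,v_3] − [v_1,v_3] + [v_1,v_2],
  ∂[v_0,v_4,v_5] = [v_4,v_5] − [v_0,v_5] + [v_0,v_4].
The resulting 12×8 matrix has rank 7, and its Smith normal form has invariant factors (1,1,1,1,1,1,1).

From H_k ≅ ker(∂_k) / im(∂_{k+1}) we obtain:

  H_0: rank C_0 − rank ∂_1 = 6 − 5 = 1, and the invariant factors of ∂_1 are all 1, so H_0 = Z.
  H_1: rank ker ∂_1 − rank ∂_2 = (12 − 5) − 7 = 0, and the invariant factors of ∂_2 are all 1, so H_1 = 0.
  H_2: rank ker ∂_2 − rank ∂_3 = (8 − 7) − 0 = 1, and there is no ∂_3, so H_2 = Z.

(K is a triangulation of the 2-sphere S^2.)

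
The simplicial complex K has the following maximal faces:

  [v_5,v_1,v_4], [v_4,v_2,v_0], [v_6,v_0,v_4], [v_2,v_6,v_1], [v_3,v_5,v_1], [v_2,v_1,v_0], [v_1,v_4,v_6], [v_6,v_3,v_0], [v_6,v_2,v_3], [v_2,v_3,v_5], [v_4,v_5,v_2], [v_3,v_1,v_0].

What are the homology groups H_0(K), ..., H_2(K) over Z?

H_0 = Z,  H_1 = Z/2,  H_2 = 0.

Take the total order v_0 < v_1 < v_2 < v_3 < v_4 < v_5 < v_6 on the vertex set. Then K (dimension 2) consists of the simplices:

  0-simplices (7): [v_0], [v_1], [v_2], [v_3], [v_4], [v_5], [v_6]
  1-simplices (18): (18 of them)
  2-simplices (12): (12 of them)

giving chain groups C_0 ≅ Z^7, C_1 ≅ Z^18, C_2 ≅ Z^12.

The boundary map ∂_1: C_1 → C_0 is given by ∂[p,q] = [q] − [p].
The resulting 7×18 matrix has rank 6, and its Smith normal form has invariant factors (1,1,1,1,1,1).

∂_2: C_2 → C_1 maps a triangle to the signed sum of its edges. For instance
  ∂[v_2,v_3,v_5] = [v_3,v_5] − [v_2,v_5] + [v_2,v_3],
  ∂[v_2,v_3,v_6] = [v_3,v_6] − [v_2,v_6] + [v_2,v_3].
This gives a 18×12 integer matrix of rank 12; reducing to Smith normal form yields diagonal entries (1,1,1,1,1,1,1,1,1,1,1,2).

Reading off H_k = ker ∂_k / im ∂_{k+1}:

  H_0: rank C_0 − rank ∂_1 = 7 − 6 = 1, and the invariant factors of ∂_1 are all 1, so H_0 = Z.
  H_1: rank ker ∂_1 − rank ∂_2 = (18 − 6) − 12 = 0, and ∂_2 has invariant factor 2 > 1, so H_1 = Z/2.
  H_2: rank ker ∂_2 − rank ∂_3 = (12 − 12) − 0 = 0, and there is no ∂_3, so H_2 = 0.

As a check, the Euler characteristic is 7 − 18 + 12 = 1, which agrees with 1 − 0 + 0 = 1.
(K is a triangulation of the real projective plane RP^2.)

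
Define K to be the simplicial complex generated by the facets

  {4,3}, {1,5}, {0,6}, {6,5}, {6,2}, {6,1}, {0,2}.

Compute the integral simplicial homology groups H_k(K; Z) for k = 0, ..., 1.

Fix the vertex order 0 < 1 < 2 < 3 < 4 < 5 < 6 and write every simplex with vertices in increasing order. Then dim K = 1 and the simplices of K are:

  0-simplices (7): [0], [1], [2], [3], [4], [5], [6]
  1-simplices (7): [0,2], [0,6], [1,5], [1,6], [2,6], [3,4], [5,6]

giving chain groups C_0 ≅ Z^7, C_1 ≅ Z^7.

∂_1: C_1 → C_0 is given by ∂[p,q] = [q] − [p].
The resulting 7×7 matrix has rank 5, and its Smith normal form has invariant factors (1,1,1,1,1).

Now H_k = ker ∂_k / im ∂_{k+1}, so:

  H_0: rank C_0 − rank ∂_1 = 7 − 5 = 2, and the invariant factors of ∂_1 are all 1, so H_0 = Z^2.
  H_1: rank ker ∂_1 − rank ∂_2 = (7 − 5) − 0 = 2, and there is no ∂_2, so H_1 = Z^2.

(K is a triangulation of the disjoint union of a wedge of 2 circles and the 1-simplex.)

H_0 = Z^2,  H_1 = Z^2.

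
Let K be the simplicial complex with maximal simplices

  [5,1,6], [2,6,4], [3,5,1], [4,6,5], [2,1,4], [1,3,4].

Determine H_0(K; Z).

H_0 = Z.

Take the total order 1 < 2 < 3 < 4 < 5 < 6 on the vertex set. Then K (dimension 2) consists of the simplices:

  0-simplices (6): [1], [2], [3], [4], [5], [6]
  1-simplices (12): [1,2], [1,3], [1,4], [1,5], [1,6], [2,4], [2,6], [3,4], [3,5], [4,5], [4,6], [5,6]
  2-simplices (6): [1,2,4], [1,3,4], [1,3,5], [1,5,6], [2,4,6], [4,5,6]

giving chain groups C_0 ≅ Z^6, C_1 ≅ Z^12, C_2 ≅ Z^6.

The boundary map ∂_1: C_1 → C_0 sends each edge [p,q] (with p < q) to q − p. For instance
  ∂[1,5] = [5] − [1].
This gives a 6×12 integer matrix of rank 5; reducing to Smith normal form yields diagonal entries (1,1,1,1,1).

Boundary ∂_2: C_2 → C_1 acts by ∂[p,q,r] = [q,r] − [p,r] + [p,q]. For instance
  ∂[1,3,4] = [3,4] − [1,4] + [1,3],
  ∂[4,5,6] = [5,6] − [4,6] + [4,5].
The resulting 12×6 matrix has rank 6, and its Smith normal form has invariant factors (1,1,1,1,1,1).

From H_k ≅ ker(∂_k) / im(∂_{k+1}) we obtain:

  H_0: rank C_0 − rank ∂_1 = 6 − 5 = 1, and the invariant factors of ∂_1 are all 1, so H_0 = Z.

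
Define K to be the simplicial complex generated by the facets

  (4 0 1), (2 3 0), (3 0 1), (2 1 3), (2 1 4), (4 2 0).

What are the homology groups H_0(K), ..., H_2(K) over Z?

H_0 = Z,  H_1 = 0,  H_2 = Z.

Take the total order 0 < 1 < 2 < 3 < 4 on the vertex set. Then K (dimension 2) consists of the simplices:

  0-simplices (5): [0], [1], [2], [3], [4]
  1-simplices (9): [0,1], [0,2], [0,3], [0,4], [1,2], [1,3], [1,4], [2,3], [2,4]
  2-simplices (6): [0,1,3], [0,1,4], [0,2,3], [0,2,4], [1,2,3], [1,2,4]

Hence C_0 ≅ Z^5, C_1 ≅ Z^9, C_2 ≅ Z^6.

∂_1: C_1 → C_0 is given by ∂[p,q] = [q] − [p].
As a 5×9 matrix over Z this has rank 4, with invariant factors (1,1,1,1).

The boundary map ∂_2: C_2 → C_1 sends each 2-simplex [p,q,r] to [q,r] − [p,r] + [p,q]. For instance
  ∂[0,1,4] = [1,4] − [0,4] + [0,1],
  ∂[1,2,3] = [2,3] − [1,3] + [1,2].
As a 9×6 matrix over Z this has rank 5, with invariant factors (1,1,1,1,1).

Now H_k = ker ∂_k / im ∂_{k+1}, so:

  H_0: rank C_0 − rank ∂_1 = 5 − 4 = 1, and the invariant factors of ∂_1 are all 1, so H_0 = Z.
  H_1: rank ker ∂_1 − rank ∂_2 = (9 − 4) − 5 = 0, and the invariant factors of ∂_2 are all 1, so H_1 = 0.
  H_2: rank ker ∂_2 − rank ∂_3 = (6 − 5) − 0 = 1, and there is no ∂_3, so H_2 = Z.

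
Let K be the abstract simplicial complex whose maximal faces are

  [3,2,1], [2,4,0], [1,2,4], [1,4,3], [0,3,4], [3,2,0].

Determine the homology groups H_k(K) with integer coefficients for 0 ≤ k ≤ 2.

H_0 = Z,  H_1 = 0,  H_2 = Z.

Take the total order 0 < 1 < 2 < 3 < 4 on the vertex set. Then K (dimension 2) consists of the simplices:

  0-simplices (5): [0], [1], [2], [3], [4]
  1-simplices (9): [0,2], [0,3], [0,4], [1,2], [1,3], [1,4], [2,3], [2,4], [3,4]
  2-simplices (6): [0,2,3], [0,2,4], [0,3,4], [1,2,3], [1,2,4], [1,3,4]

giving chain groups C_0 ≅ Z^5, C_1 ≅ Z^9, C_2 ≅ Z^6.

The boundary map ∂_1: C_1 → C_0 is given by ∂[p,q] = [q] − [p].
The 5×9 boundary matrix has rank 4 and Smith normal form diag(1,1,1,1).

The boundary map ∂_2: C_2 → C_1 maps a triangle to the signed sum of its edges. For instance
  ∂[0,2,3] = [2,3] − [0,3] + [0,2],
  ∂[0,2,4] = [2,4] − [0,4] + [0,2].
The 9×6 boundary matrix has rank 5 and Smith normal form diag(1,1,1,1,1).

Now H_k = ker ∂_k / im ∂_{k+1}, so:

  H_0: rank C_0 − rank ∂_1 = 5 − 4 = 1, and the invariant factors of ∂_1 are all 1, so H_0 ≅ Z.
  H_1: rank ker ∂_1 − rank ∂_2 = (9 − 4) − 5 = 0, and the invariant factors of ∂_2 are all 1, so H_1 ≅ 0.
  H_2: rank ker ∂_2 − rank ∂_3 = (6 − 5) − 0 = 1, and there is no ∂_3, so H_2 ≅ Z.

As a check, the Euler characteristic is 5 − 9 + 6 = 2, which agrees with 1 − 0 + 1 = 2.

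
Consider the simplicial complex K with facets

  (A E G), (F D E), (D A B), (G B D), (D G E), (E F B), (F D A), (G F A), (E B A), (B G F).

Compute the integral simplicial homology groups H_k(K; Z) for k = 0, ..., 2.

K has 6 vertices, 15 edges, 10 triangles.
rank ∂_0 = 0, rank ∂_1 = 5 ⇒ b_0 = 6 − 0 − 5 = 1; all invariant factors of ∂_1 are 1 so no torsion. So H_0 ≅ Z.
rank ∂_1 = 5, rank ∂_2 = 10 ⇒ b_1 = 15 − 5 − 10 = 0; ∂_2 has invariant factor(s) [2] giving torsion. So H_1 ≅ Z/2Z.
rank ∂_2 = 10, rank ∂_3 = 0 ⇒ b_2 = 10 − 10 − 0 = 0. So H_2 ≅ 0.

H_0 = Z,  H_1 = Z/2Z,  H_2 = 0.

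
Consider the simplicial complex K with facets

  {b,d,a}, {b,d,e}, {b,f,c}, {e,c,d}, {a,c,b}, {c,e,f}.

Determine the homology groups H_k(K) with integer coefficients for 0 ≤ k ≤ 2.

We work with the vertex ordering a < b < c < d < e < f. The simplices of K, each written with vertices in increasing order, are:

  0-simplices (6): a, b, c, d, e, f
  1-simplices (12): ab, ac, ad, bc, bd, be, bf, cd, ce, cf, de, ef
  2-simplices (6): abc, abd, bcf, bde, cde, cef

Hence C_0 ≅ Z^6, C_1 ≅ Z^12, C_2 ≅ Z^6.

Boundary ∂_1: C_1 → C_0 sends each edge [p,q] (with p < q) to q − p. For instance
  ∂cd = d − c.
This gives a 6×12 integer matrix of rank 5; reducing to Smith normal form yields diagonal entries (1,1,1,1,1).

The boundary map ∂_2: C_2 → C_1 maps a triangle to the signed sum of its edges. For instance
  ∂cef = ef − cf + ce,
  ∂abc = bc − ac + ab.
The 12×6 boundary matrix has rank 6 and Smith normal form diag(1,1,1,1,1,1).

Now H_k = ker ∂_k / im ∂_{k+1}, so:

  H_0: rank C_0 − rank ∂_1 = 6 − 5 = 1, and the invariant factors of ∂_1 are all 1, so H_0 ≅ Z.
  H_1: rank ker ∂_1 − rank ∂_2 = (12 − 5) − 6 = 1, and the invariant factors of ∂_2 are all 1, so H_1 ≅ Z.
  H_2: rank ker ∂_2 − rank ∂_3 = (6 − 6) − 0 = 0, and there is no ∂_3, so H_2 ≅ 0.

H_0 = Z,  H_1 = Z,  H_2 = 0.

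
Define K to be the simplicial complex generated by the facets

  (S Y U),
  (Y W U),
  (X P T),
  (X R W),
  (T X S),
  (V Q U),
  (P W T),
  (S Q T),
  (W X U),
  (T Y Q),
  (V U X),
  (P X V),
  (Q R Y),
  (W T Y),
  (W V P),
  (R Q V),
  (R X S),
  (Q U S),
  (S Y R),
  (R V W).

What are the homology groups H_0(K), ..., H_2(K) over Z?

Take the total order P < Q < R < S < T < U < V < W < X < Y on the vertex set. Then K (dimension 2) consists of the simplices:

  0-simplices (10): P, Q, R, S, T, U, V, W, X, Y
  1-simplices (30): PT, PV, PW, PX, QR, QS, QT, QU, QV, QY, RS, RV, RW, RX, RY, ST, SU, SX, SY, TW, TX, TY, UV, UW, UX, UY, VW, VX, WX, WY
  2-simplices (20): PTW, PTX, PVW, PVX, QRV, QRY, QST, QSU, QTY, QUV, RSX, RSY, RVW, RWX, STX, SUY, TWY, UVX, UWX, UWY

so the chain groups are C_0 ≅ Z^10, C_1 ≅ Z^30, C_2 ≅ Z^20.

∂_1: C_1 → C_0 sends each edge [p,q] (with p < q) to q − p. For instance
  ∂UY = Y − U.
The resulting 10×30 matrix has rank 9, and its Smith normal form has invariant factors (1,1,1,1,1,1,1,1,1).

The boundary map ∂_2: C_2 → C_1 sends each 2-simplex [p,q,r] to [q,r] − [p,r] + [p,q]. For instance
  ∂QST = ST − QT + QS,
  ∂UVX = VX − UX + UV.
As a 30×20 matrix over Z this has rank 20, with invariant factors (1,1,1,1,1,1,1,1,1,1,1,1,1,1,1,1,1,1,1,2).

Computing H_k = (kernel of ∂_k) / (image of ∂_{k+1}):

  H_0: rank C_0 − rank ∂_1 = 10 − 9 = 1, and the invariant factors of ∂_1 are all 1, so H_0 ≅ Z.
  H_1: rank ker ∂_1 − rank ∂_2 = (30 − 9) − 20 = 1, and ∂_2 has invariant factor 2 > 1, so H_1 ≅ Z ⊕ Z/2.
  H_2: rank ker ∂_2 − rank ∂_3 = (20 − 20) − 0 = 0, and there is no ∂_3, so H_2 ≅ 0.

As a check, the Euler characteristic is 10 − 30 + 20 = 0, which agrees with 1 − 1 + 0 = 0.

H_0 ≅ Z,  H_1 ≅ Z ⊕ Z/2,  H_2 = 0.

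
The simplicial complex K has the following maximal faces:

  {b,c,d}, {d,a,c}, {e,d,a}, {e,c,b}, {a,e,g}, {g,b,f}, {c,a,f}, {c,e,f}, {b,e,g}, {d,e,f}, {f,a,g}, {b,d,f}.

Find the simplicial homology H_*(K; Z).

H_0 = Z,  H_1 = Z/2,  H_2 = 0.

K has 7 vertices, 18 edges, 12 triangles.
rank ∂_0 = 0, rank ∂_1 = 6 ⇒ b_0 = 7 − 0 − 6 = 1; all invariant factors of ∂_1 are 1 so no torsion. So H_0 = Z.
rank ∂_1 = 6, rank ∂_2 = 12 ⇒ b_1 = 18 − 6 − 12 = 0; ∂_2 has invariant factor(s) [2] giving torsion. So H_1 = Z/2.
rank ∂_2 = 12, rank ∂_3 = 0 ⇒ b_2 = 12 − 12 − 0 = 0. So H_2 = 0.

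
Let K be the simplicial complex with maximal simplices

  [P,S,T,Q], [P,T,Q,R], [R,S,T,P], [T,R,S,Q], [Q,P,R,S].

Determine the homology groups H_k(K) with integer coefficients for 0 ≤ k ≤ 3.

H_0 ≅ Z,  H_1 = 0,  H_2 = 0,  H_3 ≅ Z.

Take the total order P < Q < R < S < T on the vertex set. Then K (dimension 3) consists of the simplices:

  0-simplices (5): P, Q, R, S, T
  1-simplices (10): PQ, PR, PS, PT, QR, QS, QT, RS, RT, ST
  2-simplices (10): PQR, PQS, PQT, PRS, PRT, PST, QRS, QRT, QST, RST
  3-simplices (5): PQRS, PQRT, PQST, PRST, QRST

so the chain groups are C_0 ≅ Z^5, C_1 ≅ Z^10, C_2 ≅ Z^10, C_3 ≅ Z^5.

Boundary ∂_1: C_1 → C_0 maps an edge to its endpoints' difference, ∂[p,q] = q − p.
This gives a 5×10 integer matrix of rank 4; reducing to Smith normal form yields diagonal entries (1,1,1,1).

The boundary map ∂_2: C_2 → C_1 maps a triangle to the signed sum of its edges. For instance
  ∂PQT = QT − PT + PQ,
  ∂PRT = RT − PT + PR.
The 10×10 boundary matrix has rank 6 and Smith normal form diag(1,1,1,1,1,1).

Boundary ∂_3: C_3 → C_2 sends each 3-simplex σ to the alternating sum Σ_i (−1)^i (σ with its i-th vertex removed). For instance
  ∂PQRT = QRT − PRT + PQT − PQR,
  ∂PQST = QST − PST + PQT − PQS.
This gives a 10×5 integer matrix of rank 4; reducing to Smith normal form yields diagonal entries (1,1,1,1).

Computing H_k = (kernel of ∂_k) / (image of ∂_{k+1}):

  H_0: rank C_0 − rank ∂_1 = 5 − 4 = 1, and the invariant factors of ∂_1 are all 1, so H_0 = Z.
  H_1: rank ker ∂_1 − rank ∂_2 = (10 − 4) − 6 = 0, and the invariant factors of ∂_2 are all 1, so H_1 = 0.
  H_2: rank ker ∂_2 − rank ∂_3 = (10 − 6) − 4 = 0, and the invariant factors of ∂_3 are all 1, so H_2 = 0.
  H_3: rank ker ∂_3 − rank ∂_4 = (5 − 4) − 0 = 1, and there is no ∂_4, so H_3 = Z.

As a check, the Euler characteristic is 5 − 10 + 10 − 5 = 0, which agrees with 1 − 0 + 0 − 1 = 0.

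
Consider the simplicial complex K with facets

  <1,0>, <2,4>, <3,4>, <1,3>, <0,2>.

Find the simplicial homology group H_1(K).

K has 5 vertices, 5 edges.
rank ∂_1 = 4, rank ∂_2 = 0 ⇒ b_1 = 5 − 4 − 0 = 1. So H_1 = Z.

H_1 ≅ Z.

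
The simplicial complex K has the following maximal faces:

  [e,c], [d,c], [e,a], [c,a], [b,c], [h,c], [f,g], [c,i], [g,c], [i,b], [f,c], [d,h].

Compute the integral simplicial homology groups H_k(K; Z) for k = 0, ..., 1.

K has 9 vertices, 12 edges.
rank ∂_0 = 0, rank ∂_1 = 8 ⇒ b_0 = 9 − 0 − 8 = 1; all invariant factors of ∂_1 are 1 so no torsion. So H_0 = Z.
rank ∂_1 = 8, rank ∂_2 = 0 ⇒ b_1 = 12 − 8 − 0 = 4. So H_1 = Z^4.

H_0 ≅ Z,  H_1 ≅ Z^4.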